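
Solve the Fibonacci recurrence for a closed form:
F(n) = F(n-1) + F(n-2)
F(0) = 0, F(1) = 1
This is the Fibonacci sequence.
Characteristic equation: x² - x - 1 = 0; roots r₁ = \frac{1}{2} + \frac{\sqrt{5}}{2}, r₂ = \frac{1}{2} - \frac{\sqrt{5}}{2}.
General: F(n) = A·r₁^n + B·r₂^n. Solving with F(0)=0, F(1)=1 gives A = \frac{\sqrt{5}}{5}, B = - \frac{\sqrt{5}}{5}.
So F(n) = \frac{2^{- n} \sqrt{5} \left(- \left(1 - \sqrt{5}\right)^{n} + \left(1 + \sqrt{5}\right)^{n}\right)}{5}.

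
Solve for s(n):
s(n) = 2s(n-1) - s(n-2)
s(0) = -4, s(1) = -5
Characteristic equation: x² - 2x + 1 = 0, which is (x - (1))².
Repeated root r = 1.
General solution: s(n) = (A + Bn)·(1)^n.
From s(0) = -4: A = -4.
From s(1) = -5: (A + B)·(1) = -5 ⇒ B = -1.
So s(n) = \left(- n - 4\right) \cdot (1)^n.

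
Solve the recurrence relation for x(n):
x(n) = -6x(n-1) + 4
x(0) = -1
First-order linear non-homogeneous.
Homogeneous solution: x_h(n) = A·(-6)^n.
Try constant particular solution x_p = K: K = -6K + 4 ⇒ K = \frac{4}{7}.
General: x(n) = A·(-6)^n + \frac{4}{7}.
Apply x(0) = -1: A + \frac{4}{7} = -1 ⇒ A = - \frac{11}{7}.
So x(n) = \frac{4}{7} - \frac{11 \left(-6\right)^{n}}{7}.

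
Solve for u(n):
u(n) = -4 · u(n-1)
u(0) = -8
Pure geometric recurrence with ratio -4.
By induction u(n) = u(0) · (-4)^n = - 8 \left(-4\right)^{n}.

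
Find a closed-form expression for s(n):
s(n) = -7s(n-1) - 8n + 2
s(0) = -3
First-order linear with linear forcing.
Homogeneous solution: s_h(n) = A·(-7)^n.
Try particular s_p(n) = pn + q. Substituting:
  pn + q = -7(p(n-1) + q) - 8n + 2.
Matching the n-coefficient: p = -7p - 8 ⇒ p = -1.
Matching constants: q = 7p - 7q + 2 ⇒ q = - \frac{5}{8}.
General: s(n) = A·(-7)^n - n - \frac{5}{8}.
Apply s(0) = -3: A - \frac{5}{8} = -3 ⇒ A = - \frac{19}{8}.
So s(n) = - \frac{19 \left(-7\right)^{n}}{8} - n - \frac{5}{8}.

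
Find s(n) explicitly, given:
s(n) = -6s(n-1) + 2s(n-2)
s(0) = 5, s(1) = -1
Characteristic equation: x² + 6x - 2 = 0.
Discriminant Δ = (-6)² + 4·(2) = 44.
Roots r₁,₂ = (-6 ± √44)/2, so r₁ = -3 + \sqrt{11}, r₂ = - \sqrt{11} - 3.
General solution: s(n) = A·r₁^n + B·r₂^n.
From the initial conditions, A + B = 5 and r₁A + r₂B = -1.
Since r₁ - r₂ = √44: A = (-1 - (5)r₂)/√44 = \frac{7 \sqrt{11}}{11} + \frac{5}{2}, and B = 5 - A = \frac{5}{2} - \frac{7 \sqrt{11}}{11}.
So s(n) = \left(\frac{7 \sqrt{11}}{11} + \frac{5}{2}\right)\left(-3 + \sqrt{11}\right)^n + \left(\frac{5}{2} - \frac{7 \sqrt{11}}{11}\right)\left(- \sqrt{11} - 3\right)^n.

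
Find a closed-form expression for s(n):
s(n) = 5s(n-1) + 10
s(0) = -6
First-order linear non-homogeneous.
Homogeneous solution: s_h(n) = A·(5)^n.
Try constant particular solution s_p = K: K = 5K + 10 ⇒ K = - \frac{5}{2}.
General: s(n) = A·(5)^n - \frac{5}{2}.
Apply s(0) = -6: A - \frac{5}{2} = -6 ⇒ A = - \frac{7}{2}.
So s(n) = - \frac{7 \cdot 5^{n}}{2} - \frac{5}{2}.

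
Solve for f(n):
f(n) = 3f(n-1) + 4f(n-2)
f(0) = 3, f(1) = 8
Characteristic equation: x² - 3x - 4 = 0, which factors as (x - (4))(x - (-1)) = 0.
Roots r₁ = 4, r₂ = -1 (distinct).
General solution: f(n) = A·(4)^n + B·(-1)^n.
From f(0) = 3: A + B = 3.
From f(1) = 8: 4A - B = 8.
Solving: A = \frac{11}{5}, B = \frac{4}{5}.
So f(n) = \frac{4 \left(-1\right)^{n}}{5} + \frac{11 \cdot 4^{n}}{5}.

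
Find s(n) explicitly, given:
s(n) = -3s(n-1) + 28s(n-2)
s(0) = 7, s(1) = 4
Characteristic equation: x² + 3x - 28 = 0, which factors as (x - (-7))(x - (4)) = 0.
Roots r₁ = -7, r₂ = 4 (distinct).
General solution: s(n) = A·(-7)^n + B·(4)^n.
From s(0) = 7: A + B = 7.
From s(1) = 4: -7A + 4B = 4.
Solving: A = \frac{24}{11}, B = \frac{53}{11}.
So s(n) = \frac{24 \left(-7\right)^{n}}{11} + \frac{53 \cdot 4^{n}}{11}.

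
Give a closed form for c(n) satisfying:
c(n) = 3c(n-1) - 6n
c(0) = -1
First-order linear with linear forcing.
Homogeneous solution: c_h(n) = A·(3)^n.
Try particular c_p(n) = pn + q. Substituting:
  pn + q = 3(p(n-1) + q) - 6n.
Matching the n-coefficient: p = 3p - 6 ⇒ p = 3.
Matching constants: q = -3p + 3q ⇒ q = \frac{9}{2}.
General: c(n) = A·(3)^n + 3 n + \frac{9}{2}.
Apply c(0) = -1: A + \frac{9}{2} = -1 ⇒ A = - \frac{11}{2}.
So c(n) = - \frac{11 \cdot 3^{n}}{2} + 3 n + \frac{9}{2}.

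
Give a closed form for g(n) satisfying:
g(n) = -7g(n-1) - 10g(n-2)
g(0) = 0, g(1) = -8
Characteristic equation: x² + 7x + 10 = 0, which factors as (x - (-2))(x - (-5)) = 0.
Roots r₁ = -2, r₂ = -5 (distinct).
General solution: g(n) = A·(-2)^n + B·(-5)^n.
From g(0) = 0: A + B = 0.
From g(1) = -8: -2A - 5B = -8.
Solving: A = - \frac{8}{3}, B = \frac{8}{3}.
So g(n) = - \frac{8 \left(-2\right)^{n}}{3} + \frac{8 \left(-5\right)^{n}}{3}.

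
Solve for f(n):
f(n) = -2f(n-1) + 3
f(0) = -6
First-order linear non-homogeneous.
Homogeneous solution: f_h(n) = A·(-2)^n.
Try constant particular solution f_p = K: K = -2K + 3 ⇒ K = 1.
General: f(n) = A·(-2)^n + 1.
Apply f(0) = -6: A + 1 = -6 ⇒ A = -7.
So f(n) = 1 - 7 \left(-2\right)^{n}.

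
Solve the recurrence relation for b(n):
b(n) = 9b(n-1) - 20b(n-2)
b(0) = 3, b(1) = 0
Characteristic equation: x² - 9x + 20 = 0, which factors as (x - (5))(x - (4)) = 0.
Roots r₁ = 5, r₂ = 4 (distinct).
General solution: b(n) = A·(5)^n + B·(4)^n.
From b(0) = 3: A + B = 3.
From b(1) = 0: 5A + 4B = 0.
Solving: A = -12, B = 15.
So b(n) = 15 \cdot 4^{n} - 12 \cdot 5^{n}.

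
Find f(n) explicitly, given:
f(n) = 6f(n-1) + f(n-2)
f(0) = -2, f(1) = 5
Characteristic equation: x² - 6x - 1 = 0.
Discriminant Δ = (6)² + 4·(1) = 40.
Roots r₁,₂ = (6 ± √40)/2, so r₁ = 3 + \sqrt{10}, r₂ = 3 - \sqrt{10}.
General solution: f(n) = A·r₁^n + B·r₂^n.
From the initial conditions, A + B = -2 and r₁A + r₂B = 5.
Since r₁ - r₂ = √40: A = (5 - (-2)r₂)/√40 = -1 + \frac{11 \sqrt{10}}{20}, and B = -2 - A = - \frac{11 \sqrt{10}}{20} - 1.
So f(n) = \left(-1 + \frac{11 \sqrt{10}}{20}\right)\left(3 + \sqrt{10}\right)^n + \left(- \frac{11 \sqrt{10}}{20} - 1\right)\left(3 - \sqrt{10}\right)^n.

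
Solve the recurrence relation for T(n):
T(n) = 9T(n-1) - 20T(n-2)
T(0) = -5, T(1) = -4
Characteristic equation: x² - 9x + 20 = 0, which factors as (x - (4))(x - (5)) = 0.
Roots r₁ = 4, r₂ = 5 (distinct).
General solution: T(n) = A·(4)^n + B·(5)^n.
From T(0) = -5: A + B = -5.
From T(1) = -4: 4A + 5B = -4.
Solving: A = -21, B = 16.
So T(n) = - 21 \cdot 4^{n} + 16 \cdot 5^{n}.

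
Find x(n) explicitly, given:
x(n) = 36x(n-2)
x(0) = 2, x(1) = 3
Characteristic equation: x² - 36 = 0, which factors as (x - (-6))(x - (6)) = 0.
Roots r₁ = -6, r₂ = 6 (distinct).
General solution: x(n) = A·(-6)^n + B·(6)^n.
From x(0) = 2: A + B = 2.
From x(1) = 3: -6A + 6B = 3.
Solving: A = \frac{3}{4}, B = \frac{5}{4}.
So x(n) = \frac{3 \left(-6\right)^{n}}{4} + \frac{5 \cdot 6^{n}}{4}.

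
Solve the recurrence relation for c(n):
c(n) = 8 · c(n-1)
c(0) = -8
Pure geometric recurrence with ratio 8.
By induction c(n) = c(0) · (8)^n = - 8 \cdot 8^{n}.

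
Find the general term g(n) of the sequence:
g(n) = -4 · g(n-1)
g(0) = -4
Pure geometric recurrence with ratio -4.
By induction g(n) = g(0) · (-4)^n = - 4 \left(-4\right)^{n}.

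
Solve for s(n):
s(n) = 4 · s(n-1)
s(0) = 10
Pure geometric recurrence with ratio 4.
By induction s(n) = s(0) · (4)^n = 10 \cdot 4^{n}.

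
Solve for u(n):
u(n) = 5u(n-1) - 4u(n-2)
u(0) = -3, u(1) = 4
Characteristic equation: x² - 5x + 4 = 0, which factors as (x - (4))(x - (1)) = 0.
Roots r₁ = 4, r₂ = 1 (distinct).
General solution: u(n) = A·(4)^n + B·(1)^n.
From u(0) = -3: A + B = -3.
From u(1) = 4: 4A + B = 4.
Solving: A = \frac{7}{3}, B = - \frac{16}{3}.
So u(n) = \frac{7 \cdot 4^{n}}{3} - \frac{16}{3}.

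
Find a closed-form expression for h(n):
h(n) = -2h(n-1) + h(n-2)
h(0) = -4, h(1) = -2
Characteristic equation: x² + 2x - 1 = 0.
Discriminant Δ = (-2)² + 4·(1) = 8.
Roots r₁,₂ = (-2 ± √8)/2, so r₁ = -1 + \sqrt{2}, r₂ = - \sqrt{2} - 1.
General solution: h(n) = A·r₁^n + B·r₂^n.
From the initial conditions, A + B = -4 and r₁A + r₂B = -2.
Since r₁ - r₂ = √8: A = (-2 - (-4)r₂)/√8 = - \frac{3 \sqrt{2}}{2} - 2, and B = -4 - A = -2 + \frac{3 \sqrt{2}}{2}.
So h(n) = \left(- \frac{3 \sqrt{2}}{2} - 2\right)\left(-1 + \sqrt{2}\right)^n + \left(-2 + \frac{3 \sqrt{2}}{2}\right)\left(- \sqrt{2} - 1\right)^n.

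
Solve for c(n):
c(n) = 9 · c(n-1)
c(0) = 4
Pure geometric recurrence with ratio 9.
By induction c(n) = c(0) · (9)^n = 4 \cdot 9^{n}.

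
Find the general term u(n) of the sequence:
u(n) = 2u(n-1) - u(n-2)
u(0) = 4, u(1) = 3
Characteristic equation: x² - 2x + 1 = 0, which is (x - (1))².
Repeated root r = 1.
General solution: u(n) = (A + Bn)·(1)^n.
From u(0) = 4: A = 4.
From u(1) = 3: (A + B)·(1) = 3 ⇒ B = -1.
So u(n) = \left(4 - n\right) \cdot (1)^n.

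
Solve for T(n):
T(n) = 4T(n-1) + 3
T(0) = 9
First-order linear non-homogeneous.
Homogeneous solution: T_h(n) = A·(4)^n.
Try constant particular solution T_p = K: K = 4K + 3 ⇒ K = -1.
General: T(n) = A·(4)^n - 1.
Apply T(0) = 9: A - 1 = 9 ⇒ A = 10.
So T(n) = 10 \cdot 4^{n} - 1.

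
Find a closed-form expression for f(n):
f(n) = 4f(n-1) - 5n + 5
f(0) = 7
First-order linear with linear forcing.
Homogeneous solution: f_h(n) = A·(4)^n.
Try particular f_p(n) = pn + q. Substituting:
  pn + q = 4(p(n-1) + q) - 5n + 5.
Matching the n-coefficient: p = 4p - 5 ⇒ p = \frac{5}{3}.
Matching constants: q = -4p + 4q + 5 ⇒ q = \frac{5}{9}.
General: f(n) = A·(4)^n + \frac{5 n}{3} + \frac{5}{9}.
Apply f(0) = 7: A + \frac{5}{9} = 7 ⇒ A = \frac{58}{9}.
So f(n) = \frac{58 \cdot 4^{n}}{9} + \frac{5 n}{3} + \frac{5}{9}.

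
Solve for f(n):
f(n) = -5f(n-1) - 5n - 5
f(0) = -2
First-order linear with linear forcing.
Homogeneous solution: f_h(n) = A·(-5)^n.
Try particular f_p(n) = pn + q. Substituting:
  pn + q = -5(p(n-1) + q) - 5n - 5.
Matching the n-coefficient: p = -5p - 5 ⇒ p = - \frac{5}{6}.
Matching constants: q = 5p - 5q - 5 ⇒ q = - \frac{55}{36}.
General: f(n) = A·(-5)^n - \frac{5 n}{6} - \frac{55}{36}.
Apply f(0) = -2: A - \frac{55}{36} = -2 ⇒ A = - \frac{17}{36}.
So f(n) = - \frac{17 \left(-5\right)^{n}}{36} - \frac{5 n}{6} - \frac{55}{36}.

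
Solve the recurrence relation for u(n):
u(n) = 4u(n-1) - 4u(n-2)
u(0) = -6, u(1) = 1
Characteristic equation: x² - 4x + 4 = 0, which is (x - (2))².
Repeated root r = 2.
General solution: u(n) = (A + Bn)·(2)^n.
From u(0) = -6: A = -6.
From u(1) = 1: (A + B)·(2) = 1 ⇒ B = \frac{13}{2}.
So u(n) = \left(\frac{13 n}{2} - 6\right) \cdot (2)^n.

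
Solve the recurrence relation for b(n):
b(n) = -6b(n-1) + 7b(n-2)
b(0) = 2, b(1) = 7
Characteristic equation: x² + 6x - 7 = 0, which factors as (x - (-7))(x - (1)) = 0.
Roots r₁ = -7, r₂ = 1 (distinct).
General solution: b(n) = A·(-7)^n + B·(1)^n.
From b(0) = 2: A + B = 2.
From b(1) = 7: -7A + B = 7.
Solving: A = - \frac{5}{8}, B = \frac{21}{8}.
So b(n) = \frac{21}{8} - \frac{5 \left(-7\right)^{n}}{8}.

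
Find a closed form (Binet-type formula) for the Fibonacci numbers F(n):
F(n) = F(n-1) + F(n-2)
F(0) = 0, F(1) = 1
This is the Fibonacci sequence.
Characteristic equation: x² - x - 1 = 0; roots r₁ = \frac{1}{2} + \frac{\sqrt{5}}{2}, r₂ = \frac{1}{2} - \frac{\sqrt{5}}{2}.
General: F(n) = A·r₁^n + B·r₂^n. Solving with F(0)=0, F(1)=1 gives A = \frac{\sqrt{5}}{5}, B = - \frac{\sqrt{5}}{5}.
So F(n) = \frac{2^{- n} \sqrt{5} \left(- \left(1 - \sqrt{5}\right)^{n} + \left(1 + \sqrt{5}\right)^{n}\right)}{5}.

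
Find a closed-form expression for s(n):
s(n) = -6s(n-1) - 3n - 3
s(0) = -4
First-order linear with linear forcing.
Homogeneous solution: s_h(n) = A·(-6)^n.
Try particular s_p(n) = pn + q. Substituting:
  pn + q = -6(p(n-1) + q) - 3n - 3.
Matching the n-coefficient: p = -6p - 3 ⇒ p = - \frac{3}{7}.
Matching constants: q = 6p - 6q - 3 ⇒ q = - \frac{39}{49}.
General: s(n) = A·(-6)^n - \frac{3 n}{7} - \frac{39}{49}.
Apply s(0) = -4: A - \frac{39}{49} = -4 ⇒ A = - \frac{157}{49}.
So s(n) = - \frac{157 \left(-6\right)^{n}}{49} - \frac{3 n}{7} - \frac{39}{49}.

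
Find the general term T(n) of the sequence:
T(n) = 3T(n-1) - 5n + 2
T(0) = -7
First-order linear with linear forcing.
Homogeneous solution: T_h(n) = A·(3)^n.
Try particular T_p(n) = pn + q. Substituting:
  pn + q = 3(p(n-1) + q) - 5n + 2.
Matching the n-coefficient: p = 3p - 5 ⇒ p = \frac{5}{2}.
Matching constants: q = -3p + 3q + 2 ⇒ q = \frac{11}{4}.
General: T(n) = A·(3)^n + \frac{5 n}{2} + \frac{11}{4}.
Apply T(0) = -7: A + \frac{11}{4} = -7 ⇒ A = - \frac{39}{4}.
So T(n) = - \frac{39 \cdot 3^{n}}{4} + \frac{5 n}{2} + \frac{11}{4}.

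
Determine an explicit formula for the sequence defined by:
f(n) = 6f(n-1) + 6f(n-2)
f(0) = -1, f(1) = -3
Characteristic equation: x² - 6x - 6 = 0.
Discriminant Δ = (6)² + 4·(6) = 60.
Roots r₁,₂ = (6 ± √60)/2, so r₁ = 3 + \sqrt{15}, r₂ = 3 - \sqrt{15}.
General solution: f(n) = A·r₁^n + B·r₂^n.
From the initial conditions, A + B = -1 and r₁A + r₂B = -3.
Since r₁ - r₂ = √60: A = (-3 - (-1)r₂)/√60 = - \frac{1}{2}, and B = -1 - A = - \frac{1}{2}.
So f(n) = \left(- \frac{1}{2}\right)\left(3 + \sqrt{15}\right)^n + \left(- \frac{1}{2}\right)\left(3 - \sqrt{15}\right)^n.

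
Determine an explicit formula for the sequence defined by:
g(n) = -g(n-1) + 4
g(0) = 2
First-order linear non-homogeneous.
Homogeneous solution: g_h(n) = A·(-1)^n.
Try constant particular solution g_p = K: K = -K + 4 ⇒ K = 2.
General: g(n) = A·(-1)^n + 2.
Apply g(0) = 2: A + 2 = 2 ⇒ A = 0.
So g(n) = 2.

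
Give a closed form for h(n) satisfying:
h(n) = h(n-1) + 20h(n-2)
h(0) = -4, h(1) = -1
Characteristic equation: x² - x - 20 = 0, which factors as (x - (5))(x - (-4)) = 0.
Roots r₁ = 5, r₂ = -4 (distinct).
General solution: h(n) = A·(5)^n + B·(-4)^n.
From h(0) = -4: A + B = -4.
From h(1) = -1: 5A - 4B = -1.
Solving: A = - \frac{17}{9}, B = - \frac{19}{9}.
So h(n) = - \frac{19 \left(-4\right)^{n}}{9} - \frac{17 \cdot 5^{n}}{9}.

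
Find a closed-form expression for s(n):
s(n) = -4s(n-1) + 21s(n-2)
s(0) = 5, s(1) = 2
Characteristic equation: x² + 4x - 21 = 0, which factors as (x - (-7))(x - (3)) = 0.
Roots r₁ = -7, r₂ = 3 (distinct).
General solution: s(n) = A·(-7)^n + B·(3)^n.
From s(0) = 5: A + B = 5.
From s(1) = 2: -7A + 3B = 2.
Solving: A = \frac{13}{10}, B = \frac{37}{10}.
So s(n) = \frac{13 \left(-7\right)^{n}}{10} + \frac{37 \cdot 3^{n}}{10}.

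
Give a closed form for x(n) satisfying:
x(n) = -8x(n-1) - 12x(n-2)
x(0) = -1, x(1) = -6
Characteristic equation: x² + 8x + 12 = 0, which factors as (x - (-6))(x - (-2)) = 0.
Roots r₁ = -6, r₂ = -2 (distinct).
General solution: x(n) = A·(-6)^n + B·(-2)^n.
From x(0) = -1: A + B = -1.
From x(1) = -6: -6A - 2B = -6.
Solving: A = 2, B = -3.
So x(n) = - 3 \left(-2\right)^{n} + 2 \left(-6\right)^{n}.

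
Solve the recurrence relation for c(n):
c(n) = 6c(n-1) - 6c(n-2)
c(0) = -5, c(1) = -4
Characteristic equation: x² - 6x + 6 = 0.
Discriminant Δ = (6)² + 4·(-6) = 12.
Roots r₁,₂ = (6 ± √12)/2, so r₁ = \sqrt{3} + 3, r₂ = 3 - \sqrt{3}.
General solution: c(n) = A·r₁^n + B·r₂^n.
From the initial conditions, A + B = -5 and r₁A + r₂B = -4.
Since r₁ - r₂ = √12: A = (-4 - (-5)r₂)/√12 = - \frac{5}{2} + \frac{11 \sqrt{3}}{6}, and B = -5 - A = - \frac{11 \sqrt{3}}{6} - \frac{5}{2}.
So c(n) = \left(- \frac{5}{2} + \frac{11 \sqrt{3}}{6}\right)\left(\sqrt{3} + 3\right)^n + \left(- \frac{11 \sqrt{3}}{6} - \frac{5}{2}\right)\left(3 - \sqrt{3}\right)^n.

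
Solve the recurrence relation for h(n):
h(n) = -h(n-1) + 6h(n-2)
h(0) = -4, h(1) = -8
Characteristic equation: x² + x - 6 = 0, which factors as (x - (-3))(x - (2)) = 0.
Roots r₁ = -3, r₂ = 2 (distinct).
General solution: h(n) = A·(-3)^n + B·(2)^n.
From h(0) = -4: A + B = -4.
From h(1) = -8: -3A + 2B = -8.
Solving: A = 0, B = -4.
So h(n) = - 4 \cdot 2^{n}.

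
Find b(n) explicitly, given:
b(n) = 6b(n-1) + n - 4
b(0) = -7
First-order linear with linear forcing.
Homogeneous solution: b_h(n) = A·(6)^n.
Try particular b_p(n) = pn + q. Substituting:
  pn + q = 6(p(n-1) + q) + n - 4.
Matching the n-coefficient: p = 6p + 1 ⇒ p = - \frac{1}{5}.
Matching constants: q = -6p + 6q - 4 ⇒ q = \frac{14}{25}.
General: b(n) = A·(6)^n - \frac{n}{5} + \frac{14}{25}.
Apply b(0) = -7: A + \frac{14}{25} = -7 ⇒ A = - \frac{189}{25}.
So b(n) = - \frac{189 \cdot 6^{n}}{25} - \frac{n}{5} + \frac{14}{25}.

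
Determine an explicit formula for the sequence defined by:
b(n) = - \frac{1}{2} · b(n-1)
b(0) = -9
Pure geometric recurrence with ratio - \frac{1}{2}.
By induction b(n) = b(0) · (- \frac{1}{2})^n = - 9 \left(- \frac{1}{2}\right)^{n}.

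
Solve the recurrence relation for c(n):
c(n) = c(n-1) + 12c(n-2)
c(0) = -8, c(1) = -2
Characteristic equation: x² - x - 12 = 0, which factors as (x - (-3))(x - (4)) = 0.
Roots r₁ = -3, r₂ = 4 (distinct).
General solution: c(n) = A·(-3)^n + B·(4)^n.
From c(0) = -8: A + B = -8.
From c(1) = -2: -3A + 4B = -2.
Solving: A = - \frac{30}{7}, B = - \frac{26}{7}.
So c(n) = - \frac{30 \left(-3\right)^{n}}{7} - \frac{26 \cdot 4^{n}}{7}.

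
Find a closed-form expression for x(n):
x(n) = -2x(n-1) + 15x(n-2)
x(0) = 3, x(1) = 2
Characteristic equation: x² + 2x - 15 = 0, which factors as (x - (3))(x - (-5)) = 0.
Roots r₁ = 3, r₂ = -5 (distinct).
General solution: x(n) = A·(3)^n + B·(-5)^n.
From x(0) = 3: A + B = 3.
From x(1) = 2: 3A - 5B = 2.
Solving: A = \frac{17}{8}, B = \frac{7}{8}.
So x(n) = \frac{7 \left(-5\right)^{n}}{8} + \frac{17 \cdot 3^{n}}{8}.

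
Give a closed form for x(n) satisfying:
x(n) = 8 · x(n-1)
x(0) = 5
Pure geometric recurrence with ratio 8.
By induction x(n) = x(0) · (8)^n = 5 \cdot 8^{n}.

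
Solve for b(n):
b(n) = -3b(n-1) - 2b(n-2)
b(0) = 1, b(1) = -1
Characteristic equation: x² + 3x + 2 = 0, which factors as (x - (-1))(x - (-2)) = 0.
Roots r₁ = -1, r₂ = -2 (distinct).
General solution: b(n) = A·(-1)^n + B·(-2)^n.
From b(0) = 1: A + B = 1.
From b(1) = -1: -A - 2B = -1.
Solving: A = 1, B = 0.
So b(n) = \left(-1\right)^{n}.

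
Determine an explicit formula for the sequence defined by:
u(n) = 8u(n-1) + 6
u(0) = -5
First-order linear non-homogeneous.
Homogeneous solution: u_h(n) = A·(8)^n.
Try constant particular solution u_p = K: K = 8K + 6 ⇒ K = - \frac{6}{7}.
General: u(n) = A·(8)^n - \frac{6}{7}.
Apply u(0) = -5: A - \frac{6}{7} = -5 ⇒ A = - \frac{29}{7}.
So u(n) = - \frac{29 \cdot 8^{n}}{7} - \frac{6}{7}.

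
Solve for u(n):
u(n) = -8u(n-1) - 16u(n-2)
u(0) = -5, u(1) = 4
Characteristic equation: x² + 8x + 16 = 0, which is (x - (-4))².
Repeated root r = -4.
General solution: u(n) = (A + Bn)·(-4)^n.
From u(0) = -5: A = -5.
From u(1) = 4: (A + B)·(-4) = 4 ⇒ B = 4.
So u(n) = \left(4 n - 5\right) \cdot (-4)^n.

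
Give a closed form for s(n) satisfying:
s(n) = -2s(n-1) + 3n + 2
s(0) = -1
First-order linear with linear forcing.
Homogeneous solution: s_h(n) = A·(-2)^n.
Try particular s_p(n) = pn + q. Substituting:
  pn + q = -2(p(n-1) + q) + 3n + 2.
Matching the n-coefficient: p = -2p + 3 ⇒ p = 1.
Matching constants: q = 2p - 2q + 2 ⇒ q = \frac{4}{3}.
General: s(n) = A·(-2)^n + n + \frac{4}{3}.
Apply s(0) = -1: A + \frac{4}{3} = -1 ⇒ A = - \frac{7}{3}.
So s(n) = - \frac{7 \left(-2\right)^{n}}{3} + n + \frac{4}{3}.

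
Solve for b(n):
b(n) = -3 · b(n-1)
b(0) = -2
Pure geometric recurrence with ratio -3.
By induction b(n) = b(0) · (-3)^n = - 2 \left(-3\right)^{n}.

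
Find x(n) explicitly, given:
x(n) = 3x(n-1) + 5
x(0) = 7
First-order linear non-homogeneous.
Homogeneous solution: x_h(n) = A·(3)^n.
Try constant particular solution x_p = K: K = 3K + 5 ⇒ K = - \frac{5}{2}.
General: x(n) = A·(3)^n - \frac{5}{2}.
Apply x(0) = 7: A - \frac{5}{2} = 7 ⇒ A = \frac{19}{2}.
So x(n) = \frac{19 \cdot 3^{n}}{2} - \frac{5}{2}.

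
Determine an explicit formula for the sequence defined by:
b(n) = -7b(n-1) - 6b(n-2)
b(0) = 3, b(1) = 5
Characteristic equation: x² + 7x + 6 = 0, which factors as (x - (-1))(x - (-6)) = 0.
Roots r₁ = -1, r₂ = -6 (distinct).
General solution: b(n) = A·(-1)^n + B·(-6)^n.
From b(0) = 3: A + B = 3.
From b(1) = 5: -A - 6B = 5.
Solving: A = \frac{23}{5}, B = - \frac{8}{5}.
So b(n) = \frac{23 \left(-1\right)^{n}}{5} - \frac{8 \left(-6\right)^{n}}{5}.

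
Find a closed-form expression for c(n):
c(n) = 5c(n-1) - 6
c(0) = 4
First-order linear non-homogeneous.
Homogeneous solution: c_h(n) = A·(5)^n.
Try constant particular solution c_p = K: K = 5K - 6 ⇒ K = \frac{3}{2}.
General: c(n) = A·(5)^n + \frac{3}{2}.
Apply c(0) = 4: A + \frac{3}{2} = 4 ⇒ A = \frac{5}{2}.
So c(n) = \frac{5 \cdot 5^{n}}{2} + \frac{3}{2}.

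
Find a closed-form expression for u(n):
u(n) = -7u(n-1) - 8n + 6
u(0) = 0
First-order linear with linear forcing.
Homogeneous solution: u_h(n) = A·(-7)^n.
Try particular u_p(n) = pn + q. Substituting:
  pn + q = -7(p(n-1) + q) - 8n + 6.
Matching the n-coefficient: p = -7p - 8 ⇒ p = -1.
Matching constants: q = 7p - 7q + 6 ⇒ q = - \frac{1}{8}.
General: u(n) = A·(-7)^n - n - \frac{1}{8}.
Apply u(0) = 0: A - \frac{1}{8} = 0 ⇒ A = \frac{1}{8}.
So u(n) = \frac{\left(-7\right)^{n}}{8} - n - \frac{1}{8}.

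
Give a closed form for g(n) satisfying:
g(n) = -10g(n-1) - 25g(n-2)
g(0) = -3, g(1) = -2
Characteristic equation: x² + 10x + 25 = 0, which is (x - (-5))².
Repeated root r = -5.
General solution: g(n) = (A + Bn)·(-5)^n.
From g(0) = -3: A = -3.
From g(1) = -2: (A + B)·(-5) = -2 ⇒ B = \frac{17}{5}.
So g(n) = \left(\frac{17 n}{5} - 3\right) \cdot (-5)^n.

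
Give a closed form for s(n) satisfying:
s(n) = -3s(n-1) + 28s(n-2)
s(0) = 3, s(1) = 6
Characteristic equation: x² + 3x - 28 = 0, which factors as (x - (4))(x - (-7)) = 0.
Roots r₁ = 4, r₂ = -7 (distinct).
General solution: s(n) = A·(4)^n + B·(-7)^n.
From s(0) = 3: A + B = 3.
From s(1) = 6: 4A - 7B = 6.
Solving: A = \frac{27}{11}, B = \frac{6}{11}.
So s(n) = \frac{6 \left(-7\right)^{n}}{11} + \frac{27 \cdot 4^{n}}{11}.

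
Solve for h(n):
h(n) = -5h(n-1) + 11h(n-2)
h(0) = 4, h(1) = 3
Characteristic equation: x² + 5x - 11 = 0.
Discriminant Δ = (-5)² + 4·(11) = 69.
Roots r₁,₂ = (-5 ± √69)/2, so r₁ = - \frac{5}{2} + \frac{\sqrt{69}}{2}, r₂ = - \frac{\sqrt{69}}{2} - \frac{5}{2}.
General solution: h(n) = A·r₁^n + B·r₂^n.
From the initial conditions, A + B = 4 and r₁A + r₂B = 3.
Since r₁ - r₂ = √69: A = (3 - (4)r₂)/√69 = \frac{13 \sqrt{69}}{69} + 2, and B = 4 - A = 2 - \frac{13 \sqrt{69}}{69}.
So h(n) = \left(\frac{13 \sqrt{69}}{69} + 2\right)\left(- \frac{5}{2} + \frac{\sqrt{69}}{2}\right)^n + \left(2 - \frac{13 \sqrt{69}}{69}\right)\left(- \frac{\sqrt{69}}{2} - \frac{5}{2}\right)^n.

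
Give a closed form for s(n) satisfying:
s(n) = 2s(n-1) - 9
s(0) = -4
First-order linear non-homogeneous.
Homogeneous solution: s_h(n) = A·(2)^n.
Try constant particular solution s_p = K: K = 2K - 9 ⇒ K = 9.
General: s(n) = A·(2)^n + 9.
Apply s(0) = -4: A + 9 = -4 ⇒ A = -13.
So s(n) = 9 - 13 \cdot 2^{n}.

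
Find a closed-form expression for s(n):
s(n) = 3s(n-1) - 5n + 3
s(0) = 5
First-order linear with linear forcing.
Homogeneous solution: s_h(n) = A·(3)^n.
Try particular s_p(n) = pn + q. Substituting:
  pn + q = 3(p(n-1) + q) - 5n + 3.
Matching the n-coefficient: p = 3p - 5 ⇒ p = \frac{5}{2}.
Matching constants: q = -3p + 3q + 3 ⇒ q = \frac{9}{4}.
General: s(n) = A·(3)^n + \frac{5 n}{2} + \frac{9}{4}.
Apply s(0) = 5: A + \frac{9}{4} = 5 ⇒ A = \frac{11}{4}.
So s(n) = \frac{11 \cdot 3^{n}}{4} + \frac{5 n}{2} + \frac{9}{4}.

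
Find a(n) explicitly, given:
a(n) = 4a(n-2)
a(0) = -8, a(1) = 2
Characteristic equation: x² - 4 = 0, which factors as (x - (-2))(x - (2)) = 0.
Roots r₁ = -2, r₂ = 2 (distinct).
General solution: a(n) = A·(-2)^n + B·(2)^n.
From a(0) = -8: A + B = -8.
From a(1) = 2: -2A + 2B = 2.
Solving: A = - \frac{9}{2}, B = - \frac{7}{2}.
So a(n) = - \frac{9 \left(-2\right)^{n}}{2} - \frac{7 \cdot 2^{n}}{2}.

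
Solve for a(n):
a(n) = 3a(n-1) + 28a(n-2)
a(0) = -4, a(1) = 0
Characteristic equation: x² - 3x - 28 = 0, which factors as (x - (-4))(x - (7)) = 0.
Roots r₁ = -4, r₂ = 7 (distinct).
General solution: a(n) = A·(-4)^n + B·(7)^n.
From a(0) = -4: A + B = -4.
From a(1) = 0: -4A + 7B = 0.
Solving: A = - \frac{28}{11}, B = - \frac{16}{11}.
So a(n) = - \frac{28 \left(-4\right)^{n}}{11} - \frac{16 \cdot 7^{n}}{11}.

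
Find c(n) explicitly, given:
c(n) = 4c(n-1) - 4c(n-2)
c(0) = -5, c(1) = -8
Characteristic equation: x² - 4x + 4 = 0, which is (x - (2))².
Repeated root r = 2.
General solution: c(n) = (A + Bn)·(2)^n.
From c(0) = -5: A = -5.
From c(1) = -8: (A + B)·(2) = -8 ⇒ B = 1.
So c(n) = \left(n - 5\right) \cdot (2)^n.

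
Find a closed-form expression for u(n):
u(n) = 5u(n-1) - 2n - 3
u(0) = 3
First-order linear with linear forcing.
Homogeneous solution: u_h(n) = A·(5)^n.
Try particular u_p(n) = pn + q. Substituting:
  pn + q = 5(p(n-1) + q) - 2n - 3.
Matching the n-coefficient: p = 5p - 2 ⇒ p = \frac{1}{2}.
Matching constants: q = -5p + 5q - 3 ⇒ q = \frac{11}{8}.
General: u(n) = A·(5)^n + \frac{n}{2} + \frac{11}{8}.
Apply u(0) = 3: A + \frac{11}{8} = 3 ⇒ A = \frac{13}{8}.
So u(n) = \frac{13 \cdot 5^{n}}{8} + \frac{n}{2} + \frac{11}{8}.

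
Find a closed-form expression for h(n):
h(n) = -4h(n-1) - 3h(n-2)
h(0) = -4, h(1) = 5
Characteristic equation: x² + 4x + 3 = 0, which factors as (x - (-3))(x - (-1)) = 0.
Roots r₁ = -3, r₂ = -1 (distinct).
General solution: h(n) = A·(-3)^n + B·(-1)^n.
From h(0) = -4: A + B = -4.
From h(1) = 5: -3A - B = 5.
Solving: A = - \frac{1}{2}, B = - \frac{7}{2}.
So h(n) = - \frac{7 \left(-1\right)^{n}}{2} - \frac{\left(-3\right)^{n}}{2}.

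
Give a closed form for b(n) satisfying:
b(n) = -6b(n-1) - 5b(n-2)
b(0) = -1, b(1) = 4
Characteristic equation: x² + 6x + 5 = 0, which factors as (x - (-1))(x - (-5)) = 0.
Roots r₁ = -1, r₂ = -5 (distinct).
General solution: b(n) = A·(-1)^n + B·(-5)^n.
From b(0) = -1: A + B = -1.
From b(1) = 4: -A - 5B = 4.
Solving: A = - \frac{1}{4}, B = - \frac{3}{4}.
So b(n) = - \frac{\left(-1\right)^{n}}{4} - \frac{3 \left(-5\right)^{n}}{4}.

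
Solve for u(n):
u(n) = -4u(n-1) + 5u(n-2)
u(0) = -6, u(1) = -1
Characteristic equation: x² + 4x - 5 = 0, which factors as (x - (1))(x - (-5)) = 0.
Roots r₁ = 1, r₂ = -5 (distinct).
General solution: u(n) = A·(1)^n + B·(-5)^n.
From u(0) = -6: A + B = -6.
From u(1) = -1: A - 5B = -1.
Solving: A = - \frac{31}{6}, B = - \frac{5}{6}.
So u(n) = - \frac{5 \left(-5\right)^{n}}{6} - \frac{31}{6}.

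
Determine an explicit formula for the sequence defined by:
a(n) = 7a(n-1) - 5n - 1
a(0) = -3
First-order linear with linear forcing.
Homogeneous solution: a_h(n) = A·(7)^n.
Try particular a_p(n) = pn + q. Substituting:
  pn + q = 7(p(n-1) + q) - 5n - 1.
Matching the n-coefficient: p = 7p - 5 ⇒ p = \frac{5}{6}.
Matching constants: q = -7p + 7q - 1 ⇒ q = \frac{41}{36}.
General: a(n) = A·(7)^n + \frac{5 n}{6} + \frac{41}{36}.
Apply a(0) = -3: A + \frac{41}{36} = -3 ⇒ A = - \frac{149}{36}.
So a(n) = - \frac{149 \cdot 7^{n}}{36} + \frac{5 n}{6} + \frac{41}{36}.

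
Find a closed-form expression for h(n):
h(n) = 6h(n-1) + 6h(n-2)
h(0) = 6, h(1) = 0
Characteristic equation: x² - 6x - 6 = 0.
Discriminant Δ = (6)² + 4·(6) = 60.
Roots r₁,₂ = (6 ± √60)/2, so r₁ = 3 + \sqrt{15}, r₂ = 3 - \sqrt{15}.
General solution: h(n) = A·r₁^n + B·r₂^n.
From the initial conditions, A + B = 6 and r₁A + r₂B = 0.
Since r₁ - r₂ = √60: A = (0 - (6)r₂)/√60 = 3 - \frac{3 \sqrt{15}}{5}, and B = 6 - A = \frac{3 \sqrt{15}}{5} + 3.
So h(n) = \left(3 - \frac{3 \sqrt{15}}{5}\right)\left(3 + \sqrt{15}\right)^n + \left(\frac{3 \sqrt{15}}{5} + 3\right)\left(3 - \sqrt{15}\right)^n.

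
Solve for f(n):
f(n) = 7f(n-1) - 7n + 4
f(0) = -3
First-order linear with linear forcing.
Homogeneous solution: f_h(n) = A·(7)^n.
Try particular f_p(n) = pn + q. Substituting:
  pn + q = 7(p(n-1) + q) - 7n + 4.
Matching the n-coefficient: p = 7p - 7 ⇒ p = \frac{7}{6}.
Matching constants: q = -7p + 7q + 4 ⇒ q = \frac{25}{36}.
General: f(n) = A·(7)^n + \frac{7 n}{6} + \frac{25}{36}.
Apply f(0) = -3: A + \frac{25}{36} = -3 ⇒ A = - \frac{133}{36}.
So f(n) = - \frac{133 \cdot 7^{n}}{36} + \frac{7 n}{6} + \frac{25}{36}.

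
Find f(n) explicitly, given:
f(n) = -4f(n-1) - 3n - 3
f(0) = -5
First-order linear with linear forcing.
Homogeneous solution: f_h(n) = A·(-4)^n.
Try particular f_p(n) = pn + q. Substituting:
  pn + q = -4(p(n-1) + q) - 3n - 3.
Matching the n-coefficient: p = -4p - 3 ⇒ p = - \frac{3}{5}.
Matching constants: q = 4p - 4q - 3 ⇒ q = - \frac{27}{25}.
General: f(n) = A·(-4)^n - \frac{3 n}{5} - \frac{27}{25}.
Apply f(0) = -5: A - \frac{27}{25} = -5 ⇒ A = - \frac{98}{25}.
So f(n) = - \frac{98 \left(-4\right)^{n}}{25} - \frac{3 n}{5} - \frac{27}{25}.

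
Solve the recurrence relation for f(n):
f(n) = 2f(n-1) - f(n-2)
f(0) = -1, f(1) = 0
Characteristic equation: x² - 2x + 1 = 0, which is (x - (1))².
Repeated root r = 1.
General solution: f(n) = (A + Bn)·(1)^n.
From f(0) = -1: A = -1.
From f(1) = 0: (A + B)·(1) = 0 ⇒ B = 1.
So f(n) = \left(n - 1\right) \cdot (1)^n.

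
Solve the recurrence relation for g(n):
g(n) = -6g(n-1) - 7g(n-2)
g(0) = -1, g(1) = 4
Characteristic equation: x² + 6x + 7 = 0.
Discriminant Δ = (-6)² + 4·(-7) = 8.
Roots r₁,₂ = (-6 ± √8)/2, so r₁ = -3 + \sqrt{2}, r₂ = -3 - \sqrt{2}.
General solution: g(n) = A·r₁^n + B·r₂^n.
From the initial conditions, A + B = -1 and r₁A + r₂B = 4.
Since r₁ - r₂ = √8: A = (4 - (-1)r₂)/√8 = - \frac{1}{2} + \frac{\sqrt{2}}{4}, and B = -1 - A = - \frac{1}{2} - \frac{\sqrt{2}}{4}.
So g(n) = \left(- \frac{1}{2} + \frac{\sqrt{2}}{4}\right)\left(-3 + \sqrt{2}\right)^n + \left(- \frac{1}{2} - \frac{\sqrt{2}}{4}\right)\left(-3 - \sqrt{2}\right)^n.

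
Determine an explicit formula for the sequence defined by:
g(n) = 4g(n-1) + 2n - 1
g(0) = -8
First-order linear with linear forcing.
Homogeneous solution: g_h(n) = A·(4)^n.
Try particular g_p(n) = pn + q. Substituting:
  pn + q = 4(p(n-1) + q) + 2n - 1.
Matching the n-coefficient: p = 4p + 2 ⇒ p = - \frac{2}{3}.
Matching constants: q = -4p + 4q - 1 ⇒ q = - \frac{5}{9}.
General: g(n) = A·(4)^n - \frac{2 n}{3} - \frac{5}{9}.
Apply g(0) = -8: A - \frac{5}{9} = -8 ⇒ A = - \frac{67}{9}.
So g(n) = - \frac{67 \cdot 4^{n}}{9} - \frac{2 n}{3} - \frac{5}{9}.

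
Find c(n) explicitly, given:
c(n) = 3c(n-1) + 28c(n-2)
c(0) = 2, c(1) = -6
Characteristic equation: x² - 3x - 28 = 0, which factors as (x - (-4))(x - (7)) = 0.
Roots r₁ = -4, r₂ = 7 (distinct).
General solution: c(n) = A·(-4)^n + B·(7)^n.
From c(0) = 2: A + B = 2.
From c(1) = -6: -4A + 7B = -6.
Solving: A = \frac{20}{11}, B = \frac{2}{11}.
So c(n) = \frac{20 \left(-4\right)^{n}}{11} + \frac{2 \cdot 7^{n}}{11}.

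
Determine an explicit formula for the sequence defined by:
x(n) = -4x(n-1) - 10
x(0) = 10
First-order linear non-homogeneous.
Homogeneous solution: x_h(n) = A·(-4)^n.
Try constant particular solution x_p = K: K = -4K - 10 ⇒ K = -2.
General: x(n) = A·(-4)^n - 2.
Apply x(0) = 10: A - 2 = 10 ⇒ A = 12.
So x(n) = 12 \left(-4\right)^{n} - 2.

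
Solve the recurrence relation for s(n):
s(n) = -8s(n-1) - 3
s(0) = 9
First-order linear non-homogeneous.
Homogeneous solution: s_h(n) = A·(-8)^n.
Try constant particular solution s_p = K: K = -8K - 3 ⇒ K = - \frac{1}{3}.
General: s(n) = A·(-8)^n - \frac{1}{3}.
Apply s(0) = 9: A - \frac{1}{3} = 9 ⇒ A = \frac{28}{3}.
So s(n) = \frac{28 \left(-8\right)^{n}}{3} - \frac{1}{3}.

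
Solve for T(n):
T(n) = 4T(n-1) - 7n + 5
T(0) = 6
First-order linear with linear forcing.
Homogeneous solution: T_h(n) = A·(4)^n.
Try particular T_p(n) = pn + q. Substituting:
  pn + q = 4(p(n-1) + q) - 7n + 5.
Matching the n-coefficient: p = 4p - 7 ⇒ p = \frac{7}{3}.
Matching constants: q = -4p + 4q + 5 ⇒ q = \frac{13}{9}.
General: T(n) = A·(4)^n + \frac{7 n}{3} + \frac{13}{9}.
Apply T(0) = 6: A + \frac{13}{9} = 6 ⇒ A = \frac{41}{9}.
So T(n) = \frac{41 \cdot 4^{n}}{9} + \frac{7 n}{3} + \frac{13}{9}.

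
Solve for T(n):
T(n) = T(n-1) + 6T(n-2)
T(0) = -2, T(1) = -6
Characteristic equation: x² - x - 6 = 0, which factors as (x - (-2))(x - (3)) = 0.
Roots r₁ = -2, r₂ = 3 (distinct).
General solution: T(n) = A·(-2)^n + B·(3)^n.
From T(0) = -2: A + B = -2.
From T(1) = -6: -2A + 3B = -6.
Solving: A = 0, B = -2.
So T(n) = - 2 \cdot 3^{n}.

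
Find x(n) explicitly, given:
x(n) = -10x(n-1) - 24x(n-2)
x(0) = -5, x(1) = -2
Characteristic equation: x² + 10x + 24 = 0, which factors as (x - (-4))(x - (-6)) = 0.
Roots r₁ = -4, r₂ = -6 (distinct).
General solution: x(n) = A·(-4)^n + B·(-6)^n.
From x(0) = -5: A + B = -5.
From x(1) = -2: -4A - 6B = -2.
Solving: A = -16, B = 11.
So x(n) = - 16 \left(-4\right)^{n} + 11 \left(-6\right)^{n}.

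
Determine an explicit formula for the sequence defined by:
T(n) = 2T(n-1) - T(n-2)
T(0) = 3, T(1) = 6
Characteristic equation: x² - 2x + 1 = 0, which is (x - (1))².
Repeated root r = 1.
General solution: T(n) = (A + Bn)·(1)^n.
From T(0) = 3: A = 3.
From T(1) = 6: (A + B)·(1) = 6 ⇒ B = 3.
So T(n) = \left(3 n + 3\right) \cdot (1)^n.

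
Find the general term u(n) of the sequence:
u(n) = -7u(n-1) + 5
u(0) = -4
First-order linear non-homogeneous.
Homogeneous solution: u_h(n) = A·(-7)^n.
Try constant particular solution u_p = K: K = -7K + 5 ⇒ K = \frac{5}{8}.
General: u(n) = A·(-7)^n + \frac{5}{8}.
Apply u(0) = -4: A + \frac{5}{8} = -4 ⇒ A = - \frac{37}{8}.
So u(n) = \frac{5}{8} - \frac{37 \left(-7\right)^{n}}{8}.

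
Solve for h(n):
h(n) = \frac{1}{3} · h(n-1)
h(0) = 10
Pure geometric recurrence with ratio \frac{1}{3}.
By induction h(n) = h(0) · (\frac{1}{3})^n = 10 \cdot 3^{- n}.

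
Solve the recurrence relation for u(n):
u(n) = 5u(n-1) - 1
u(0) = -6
First-order linear non-homogeneous.
Homogeneous solution: u_h(n) = A·(5)^n.
Try constant particular solution u_p = K: K = 5K - 1 ⇒ K = \frac{1}{4}.
General: u(n) = A·(5)^n + \frac{1}{4}.
Apply u(0) = -6: A + \frac{1}{4} = -6 ⇒ A = - \frac{25}{4}.
So u(n) = \frac{1}{4} - \frac{25 \cdot 5^{n}}{4}.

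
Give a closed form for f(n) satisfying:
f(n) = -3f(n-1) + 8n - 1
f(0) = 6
First-order linear with linear forcing.
Homogeneous solution: f_h(n) = A·(-3)^n.
Try particular f_p(n) = pn + q. Substituting:
  pn + q = -3(p(n-1) + q) + 8n - 1.
Matching the n-coefficient: p = -3p + 8 ⇒ p = 2.
Matching constants: q = 3p - 3q - 1 ⇒ q = \frac{5}{4}.
General: f(n) = A·(-3)^n + 2 n + \frac{5}{4}.
Apply f(0) = 6: A + \frac{5}{4} = 6 ⇒ A = \frac{19}{4}.
So f(n) = \frac{19 \left(-3\right)^{n}}{4} + 2 n + \frac{5}{4}.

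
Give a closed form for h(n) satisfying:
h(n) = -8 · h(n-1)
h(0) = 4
Pure geometric recurrence with ratio -8.
By induction h(n) = h(0) · (-8)^n = 4 \left(-8\right)^{n}.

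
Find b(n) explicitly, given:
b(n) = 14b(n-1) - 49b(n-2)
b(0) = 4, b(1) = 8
Characteristic equation: x² - 14x + 49 = 0, which is (x - (7))².
Repeated root r = 7.
General solution: b(n) = (A + Bn)·(7)^n.
From b(0) = 4: A = 4.
From b(1) = 8: (A + B)·(7) = 8 ⇒ B = - \frac{20}{7}.
So b(n) = \left(4 - \frac{20 n}{7}\right) \cdot (7)^n.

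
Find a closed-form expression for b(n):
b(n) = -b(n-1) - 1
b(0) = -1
First-order linear non-homogeneous.
Homogeneous solution: b_h(n) = A·(-1)^n.
Try constant particular solution b_p = K: K = -K - 1 ⇒ K = - \frac{1}{2}.
General: b(n) = A·(-1)^n - \frac{1}{2}.
Apply b(0) = -1: A - \frac{1}{2} = -1 ⇒ A = - \frac{1}{2}.
So b(n) = - \frac{\left(-1\right)^{n}}{2} - \frac{1}{2}.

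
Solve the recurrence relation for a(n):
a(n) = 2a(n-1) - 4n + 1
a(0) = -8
First-order linear with linear forcing.
Homogeneous solution: a_h(n) = A·(2)^n.
Try particular a_p(n) = pn + q. Substituting:
  pn + q = 2(p(n-1) + q) - 4n + 1.
Matching the n-coefficient: p = 2p - 4 ⇒ p = 4.
Matching constants: q = -2p + 2q + 1 ⇒ q = 7.
General: a(n) = A·(2)^n + 4 n + 7.
Apply a(0) = -8: A + 7 = -8 ⇒ A = -15.
So a(n) = - 15 \cdot 2^{n} + 4 n + 7.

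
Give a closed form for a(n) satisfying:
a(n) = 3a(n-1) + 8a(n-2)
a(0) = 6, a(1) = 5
Characteristic equation: x² - 3x - 8 = 0.
Discriminant Δ = (3)² + 4·(8) = 41.
Roots r₁,₂ = (3 ± √41)/2, so r₁ = \frac{3}{2} + \frac{\sqrt{41}}{2}, r₂ = \frac{3}{2} - \frac{\sqrt{41}}{2}.
General solution: a(n) = A·r₁^n + B·r₂^n.
From the initial conditions, A + B = 6 and r₁A + r₂B = 5.
Since r₁ - r₂ = √41: A = (5 - (6)r₂)/√41 = 3 - \frac{4 \sqrt{41}}{41}, and B = 6 - A = \frac{4 \sqrt{41}}{41} + 3.
So a(n) = \left(3 - \frac{4 \sqrt{41}}{41}\right)\left(\frac{3}{2} + \frac{\sqrt{41}}{2}\right)^n + \left(\frac{4 \sqrt{41}}{41} + 3\right)\left(\frac{3}{2} - \frac{\sqrt{41}}{2}\right)^n.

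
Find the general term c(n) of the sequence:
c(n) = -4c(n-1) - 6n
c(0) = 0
First-order linear with linear forcing.
Homogeneous solution: c_h(n) = A·(-4)^n.
Try particular c_p(n) = pn + q. Substituting:
  pn + q = -4(p(n-1) + q) - 6n.
Matching the n-coefficient: p = -4p - 6 ⇒ p = - \frac{6}{5}.
Matching constants: q = 4p - 4q ⇒ q = - \frac{24}{25}.
General: c(n) = A·(-4)^n - \frac{6 n}{5} - \frac{24}{25}.
Apply c(0) = 0: A - \frac{24}{25} = 0 ⇒ A = \frac{24}{25}.
So c(n) = \frac{24 \left(-4\right)^{n}}{25} - \frac{6 n}{5} - \frac{24}{25}.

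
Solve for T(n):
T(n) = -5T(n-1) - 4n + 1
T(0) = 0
First-order linear with linear forcing.
Homogeneous solution: T_h(n) = A·(-5)^n.
Try particular T_p(n) = pn + q. Substituting:
  pn + q = -5(p(n-1) + q) - 4n + 1.
Matching the n-coefficient: p = -5p - 4 ⇒ p = - \frac{2}{3}.
Matching constants: q = 5p - 5q + 1 ⇒ q = - \frac{7}{18}.
General: T(n) = A·(-5)^n - \frac{2 n}{3} - \frac{7}{18}.
Apply T(0) = 0: A - \frac{7}{18} = 0 ⇒ A = \frac{7}{18}.
So T(n) = \frac{7 \left(-5\right)^{n}}{18} - \frac{2 n}{3} - \frac{7}{18}.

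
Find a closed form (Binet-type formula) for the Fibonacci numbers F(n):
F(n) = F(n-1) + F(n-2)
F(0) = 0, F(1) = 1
This is the Fibonacci sequence.
Characteristic equation: x² - x - 1 = 0; roots r₁ = \frac{1}{2} + \frac{\sqrt{5}}{2}, r₂ = \frac{1}{2} - \frac{\sqrt{5}}{2}.
General: F(n) = A·r₁^n + B·r₂^n. Solving with F(0)=0, F(1)=1 gives A = \frac{\sqrt{5}}{5}, B = - \frac{\sqrt{5}}{5}.
So F(n) = \frac{2^{- n} \sqrt{5} \left(- \left(1 - \sqrt{5}\right)^{n} + \left(1 + \sqrt{5}\right)^{n}\right)}{5}.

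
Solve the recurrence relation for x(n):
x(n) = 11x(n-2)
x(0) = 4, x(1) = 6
Characteristic equation: x² - 11 = 0.
Discriminant Δ = (0)² + 4·(11) = 44.
Roots r₁,₂ = (0 ± √44)/2, so r₁ = \sqrt{11}, r₂ = - \sqrt{11}.
General solution: x(n) = A·r₁^n + B·r₂^n.
From the initial conditions, A + B = 4 and r₁A + r₂B = 6.
Since r₁ - r₂ = √44: A = (6 - (4)r₂)/√44 = \frac{3 \sqrt{11}}{11} + 2, and B = 4 - A = 2 - \frac{3 \sqrt{11}}{11}.
So x(n) = \left(\frac{3 \sqrt{11}}{11} + 2\right)\left(\sqrt{11}\right)^n + \left(2 - \frac{3 \sqrt{11}}{11}\right)\left(- \sqrt{11}\right)^n.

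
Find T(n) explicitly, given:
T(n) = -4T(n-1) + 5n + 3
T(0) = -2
First-order linear with linear forcing.
Homogeneous solution: T_h(n) = A·(-4)^n.
Try particular T_p(n) = pn + q. Substituting:
  pn + q = -4(p(n-1) + q) + 5n + 3.
Matching the n-coefficient: p = -4p + 5 ⇒ p = 1.
Matching constants: q = 4p - 4q + 3 ⇒ q = \frac{7}{5}.
General: T(n) = A·(-4)^n + n + \frac{7}{5}.
Apply T(0) = -2: A + \frac{7}{5} = -2 ⇒ A = - \frac{17}{5}.
So T(n) = - \frac{17 \left(-4\right)^{n}}{5} + n + \frac{7}{5}.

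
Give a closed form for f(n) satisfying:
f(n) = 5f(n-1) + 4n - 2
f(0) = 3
First-order linear with linear forcing.
Homogeneous solution: f_h(n) = A·(5)^n.
Try particular f_p(n) = pn + q. Substituting:
  pn + q = 5(p(n-1) + q) + 4n - 2.
Matching the n-coefficient: p = 5p + 4 ⇒ p = -1.
Matching constants: q = -5p + 5q - 2 ⇒ q = - \frac{3}{4}.
General: f(n) = A·(5)^n - n - \frac{3}{4}.
Apply f(0) = 3: A - \frac{3}{4} = 3 ⇒ A = \frac{15}{4}.
So f(n) = \frac{15 \cdot 5^{n}}{4} - n - \frac{3}{4}.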